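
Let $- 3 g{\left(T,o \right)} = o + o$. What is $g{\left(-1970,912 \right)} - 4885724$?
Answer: $-4886332$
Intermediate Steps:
$g{\left(T,o \right)} = - \frac{2 o}{3}$ ($g{\left(T,o \right)} = - \frac{o + o}{3} = - \frac{2 o}{3}$)
$g{\left(-1970,912 \right)} - 4885724 = \left(- \frac{2}{3}\right) 912 - 4885724 = -608 - 4885724 = -4886332$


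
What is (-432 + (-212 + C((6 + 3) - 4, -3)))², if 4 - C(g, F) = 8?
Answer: 419904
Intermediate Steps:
C(g, F) = -4 (C(g, F) = 4 - 1*8 = 4 - 8 = -4)
(-432 + (-212 + C((6 + 3) - 4, -3)))² = (-432 + (-212 - 4))² = (-432 - 216)² = (-648)² = 419904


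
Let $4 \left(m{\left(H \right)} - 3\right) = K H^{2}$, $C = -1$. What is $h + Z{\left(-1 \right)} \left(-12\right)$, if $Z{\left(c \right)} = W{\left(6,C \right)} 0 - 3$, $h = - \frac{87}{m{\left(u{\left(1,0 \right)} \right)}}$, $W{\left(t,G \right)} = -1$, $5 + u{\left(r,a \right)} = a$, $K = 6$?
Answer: $\frac{914}{27} \approx 33.852$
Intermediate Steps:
$u{\left(r,a \right)} = -5 + a$
$m{\left(H \right)} = 3 + \frac{3 H^{2}}{2}$ ($m{\left(H \right)} = 3 + \frac{6 H^{2}}{4} = 3 + \frac{3 H^{2}}{2}$)
$h = - \frac{58}{27}$ ($h = - \frac{87}{3 + \frac{3 \left(-5 + 0\right)^{2}}{2}} = - \frac{87}{3 + \frac{3 \left(-5\right)^{2}}{2}} = - \frac{87}{3 + \frac{3}{2} \cdot 25} = - \frac{87}{3 + \frac{75}{2}} = - \frac{87}{\frac{81}{2}} = \left(-87\right) \frac{2}{81} = - \frac{58}{27} \approx -2.1481$)
$Z{\left(c \right)} = -3$ ($Z{\left(c \right)} = \left(-1\right) 0 - 3 = 0 - 3 = -3$)
$h + Z{\left(-1 \right)} \left(-12\right) = - \frac{58}{27} - -36 = - \frac{58}{27} + 36 = \frac{914}{27}$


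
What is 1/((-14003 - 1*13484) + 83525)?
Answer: 1/56038 ≈ 1.7845e-5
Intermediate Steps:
1/((-14003 - 1*13484) + 83525) = 1/((-14003 - 13484) + 83525) = 1/(-27487 + 83525) = 1/56038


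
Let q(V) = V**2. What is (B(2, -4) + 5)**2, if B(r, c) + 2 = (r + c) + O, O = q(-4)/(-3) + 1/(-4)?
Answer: 3025/144 ≈ 21.007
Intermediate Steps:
O = -67/12 (O = (-4)**2/(-3) + 1/(-4) = 16*(-1/3) + 1*(-1/4) = -16/3 - 1/4 = -67/12 ≈ -5.5833)
B(r, c) = -91/12 + c + r (B(r, c) = -2 + ((r + c) - 67/12) = -2 + ((c + r) - 67/12) = -2 + (-67/12 + c + r) = -91/12 + c + r)
(B(2, -4) + 5)**2 = ((-91/12 - 4 + 2) + 5)**2 = (-115/12 + 5)**2 = (-55/12)**2 = 3025/144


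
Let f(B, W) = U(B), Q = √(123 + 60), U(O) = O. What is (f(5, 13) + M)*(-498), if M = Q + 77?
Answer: -40836 - 498*√183 ≈ -47573.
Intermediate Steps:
Q = √183 ≈ 13.528
f(B, W) = B
M = 77 + √183 (M = √183 + 77 = 77 + √183 ≈ 90.528)
(f(5, 13) + M)*(-498) = (5 + (77 + √183))*(-498) = (82 + √183)*(-498) = -40836 - 498*√183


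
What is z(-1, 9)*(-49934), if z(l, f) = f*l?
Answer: 449406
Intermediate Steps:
z(-1, 9)*(-49934) = (9*(-1))*(-49934) = -9*(-49934) = 449406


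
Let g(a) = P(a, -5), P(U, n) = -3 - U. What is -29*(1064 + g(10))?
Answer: -30479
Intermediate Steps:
g(a) = -3 - a
-29*(1064 + g(10)) = -29*(1064 + (-3 - 1*10)) = -29*(1064 + (-3 - 10)) = -29*(1064 - 13) = -29*1051 = -30479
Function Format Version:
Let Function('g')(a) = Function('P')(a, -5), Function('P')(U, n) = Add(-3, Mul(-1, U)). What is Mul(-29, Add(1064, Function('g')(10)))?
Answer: -30479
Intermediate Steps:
Function('g')(a) = Add(-3, Mul(-1, a))
Mul(-29, Add(1064, Function('g')(10))) = Mul(-29, Add(1064, Add(-3, Mul(-1, 10)))) = Mul(-29, Add(1064, Add(-3, -10))) = Mul(-29, Add(1064, -13)) = Mul(-29, 1051) = -30479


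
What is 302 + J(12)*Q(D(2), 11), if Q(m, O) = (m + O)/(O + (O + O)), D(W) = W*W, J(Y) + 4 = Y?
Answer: 3362/11 ≈ 305.64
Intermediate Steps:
J(Y) = -4 + Y
D(W) = W**2
Q(m, O) = (O + m)/(3*O) (Q(m, O) = (O + m)/(O + 2*O) = (O + m)/((3*O)) = (O + m)*(1/(3*O)) = (O + m)/(3*O))
302 + J(12)*Q(D(2), 11) = 302 + (-4 + 12)*((1/3)*(11 + 2**2)/11) = 302 + 8*((1/3)*(1/11)*(11 + 4)) = 302 + 8*((1/3)*(1/11)*15) = 302 + 8*(5/11) = 302 + 40/11 = 3362/11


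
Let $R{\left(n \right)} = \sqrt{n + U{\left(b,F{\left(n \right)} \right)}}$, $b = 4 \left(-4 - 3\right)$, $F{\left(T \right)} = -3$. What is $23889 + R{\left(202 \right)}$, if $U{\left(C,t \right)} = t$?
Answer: $23889 + \sqrt{199} \approx 23903.0$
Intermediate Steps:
$b = -28$ ($b = 4 \left(-7\right) = -28$)
$R{\left(n \right)} = \sqrt{-3 + n}$ ($R{\left(n \right)} = \sqrt{n - 3} = \sqrt{-3 + n}$)
$23889 + R{\left(202 \right)} = 23889 + \sqrt{-3 + 202} = 23889 + \sqrt{199}$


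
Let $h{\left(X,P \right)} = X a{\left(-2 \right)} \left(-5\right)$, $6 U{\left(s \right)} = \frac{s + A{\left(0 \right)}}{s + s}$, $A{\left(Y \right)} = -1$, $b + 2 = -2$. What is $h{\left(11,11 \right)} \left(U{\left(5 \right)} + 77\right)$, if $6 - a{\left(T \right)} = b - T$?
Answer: $- \frac{101728}{3} \approx -33909.0$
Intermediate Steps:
$b = -4$ ($b = -2 - 2 = -4$)
$U{\left(s \right)} = \frac{-1 + s}{12 s}$ ($U{\left(s \right)} = \frac{\left(s - 1\right) \frac{1}{s + s}}{6} = \frac{\left(-1 + s\right) \frac{1}{2 s}}{6} = \frac{\frac{1}{2} \frac{1}{s} \left(-1 + s\right)}{6} = \frac{-1 + s}{12 s}$)
$a{\left(T \right)} = 10 + T$ ($a{\left(T \right)} = 6 - \left(-4 - T\right) = 6 + \left(4 + T\right) = 10 + T$)
$h{\left(X,P \right)} = - 40 X$ ($h{\left(X,P \right)} = X \left(10 - 2\right) \left(-5\right) = X 8 \left(-5\right) = 8 X \left(-5\right) = - 40 X$)
$h{\left(11,11 \right)} \left(U{\left(5 \right)} + 77\right) = \left(-40\right) 11 \left(\frac{-1 + 5}{12 \cdot 5} + 77\right) = - 440 \left(\frac{1}{12} \cdot \frac{1}{5} \cdot 4 + 77\right) = - 440 \left(\frac{1}{15} + 77\right) = \left(-440\right) \frac{1156}{15} = - \frac{101728}{3}$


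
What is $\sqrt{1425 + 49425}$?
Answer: $15 \sqrt{226} \approx 225.5$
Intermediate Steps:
$\sqrt{1425 + 49425} = \sqrt{50850} = 15 \sqrt{226}$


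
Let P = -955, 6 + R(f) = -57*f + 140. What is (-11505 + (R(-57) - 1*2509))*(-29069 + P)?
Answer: 319185144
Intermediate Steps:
R(f) = 134 - 57*f (R(f) = -6 + (-57*f + 140) = -6 + (140 - 57*f) = 134 - 57*f)
(-11505 + (R(-57) - 1*2509))*(-29069 + P) = (-11505 + ((134 - 57*(-57)) - 1*2509))*(-29069 - 955) = (-11505 + ((134 + 3249) - 2509))*(-30024) = (-11505 + (3383 - 2509))*(-30024) = (-11505 + 874)*(-30024) = -10631*(-30024) = 319185144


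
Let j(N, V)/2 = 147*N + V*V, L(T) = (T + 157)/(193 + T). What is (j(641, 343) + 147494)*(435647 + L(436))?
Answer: 156534289024776/629 ≈ 2.4886e+11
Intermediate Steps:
L(T) = (157 + T)/(193 + T)
j(N, V) = 2*V² + 294*N (j(N, V) = 2*(147*N + V*V) = 2*(147*N + V²) = 2*(V² + 147*N) = 2*V² + 294*N)
(j(641, 343) + 147494)*(435647 + L(436)) = ((2*343² + 294*641) + 147494)*(435647 + (157 + 436)/(193 + 436)) = ((2*117649 + 188454) + 147494)*(435647 + 593/629) = ((235298 + 188454) + 147494)*(435647 + (1/629)*593) = (423752 + 147494)*(435647 + 593/629) = 571246*(274022556/629) = 156534289024776/629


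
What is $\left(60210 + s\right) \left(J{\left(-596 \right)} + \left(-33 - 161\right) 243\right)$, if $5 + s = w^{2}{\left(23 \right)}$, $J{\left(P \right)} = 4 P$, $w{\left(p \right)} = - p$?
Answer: $-3007912084$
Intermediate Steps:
$s = 524$ ($s = -5 + \left(\left(-1\right) 23\right)^{2} = -5 + \left(-23\right)^{2} = -5 + 529 = 524$)
$\left(60210 + s\right) \left(J{\left(-596 \right)} + \left(-33 - 161\right) 243\right) = \left(60210 + 524\right) \left(4 \left(-596\right) + \left(-33 - 161\right) 243\right) = 60734 \left(-2384 - 47142\right) = 60734 \left(-49526\right) = -3007912084$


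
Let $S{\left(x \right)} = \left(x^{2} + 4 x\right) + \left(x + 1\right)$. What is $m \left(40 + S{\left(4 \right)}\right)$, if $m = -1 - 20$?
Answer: $-1617$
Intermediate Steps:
$S{\left(x \right)} = 1 + x^{2} + 5 x$ ($S{\left(x \right)} = \left(x^{2} + 4 x\right) + \left(1 + x\right) = 1 + x^{2} + 5 x$)
$m = -21$
$m \left(40 + S{\left(4 \right)}\right) = - 21 \left(40 + \left(1 + 4^{2} + 5 \cdot 4\right)\right) = - 21 \left(40 + \left(1 + 16 + 20\right)\right) = - 21 \left(40 + 37\right) = \left(-21\right) 77 = -1617$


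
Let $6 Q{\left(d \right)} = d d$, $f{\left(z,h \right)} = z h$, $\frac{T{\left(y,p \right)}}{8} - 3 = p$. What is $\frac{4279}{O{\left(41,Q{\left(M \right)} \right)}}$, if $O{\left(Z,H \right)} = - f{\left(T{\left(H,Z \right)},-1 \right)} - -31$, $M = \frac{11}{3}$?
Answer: $\frac{4279}{383} \approx 11.172$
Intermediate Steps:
$M = \frac{11}{3}$ ($M = 11 \cdot \frac{1}{3} = \frac{11}{3} \approx 3.6667$)
$T{\left(y,p \right)} = 24 + 8 p$
$f{\left(z,h \right)} = h z$
$Q{\left(d \right)} = \frac{d^{2}}{6}$ ($Q{\left(d \right)} = \frac{d d}{6} = \frac{d^{2}}{6}$)
$O{\left(Z,H \right)} = 55 + 8 Z$ ($O{\left(Z,H \right)} = - \left(-1\right) \left(24 + 8 Z\right) - -31 = - (-24 - 8 Z) + 31 = \left(24 + 8 Z\right) + 31 = 55 + 8 Z$)
$\frac{4279}{O{\left(41,Q{\left(M \right)} \right)}} = \frac{4279}{55 + 8 \cdot 41} = \frac{4279}{55 + 328} = \frac{4279}{383}$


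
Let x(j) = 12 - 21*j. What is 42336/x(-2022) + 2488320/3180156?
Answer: 3337833168/1876027027 ≈ 1.7792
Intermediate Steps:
42336/x(-2022) + 2488320/3180156 = 42336/(12 - 21*(-2022)) + 2488320/3180156 = 42336/(12 + 42462) + 2488320*(1/3180156) = 42336/42474 + 207360/265013 = 42336*(1/42474) + 207360/265013 = 7056/7079 + 207360/265013 = 3337833168/1876027027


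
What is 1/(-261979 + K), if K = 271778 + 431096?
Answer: 1/440895 ≈ 2.2681e-6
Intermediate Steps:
K = 702874
1/(-261979 + K) = 1/(-261979 + 702874) = 1/440895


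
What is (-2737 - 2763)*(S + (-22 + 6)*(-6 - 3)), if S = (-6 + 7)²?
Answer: -797500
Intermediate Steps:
S = 1 (S = 1² = 1)
(-2737 - 2763)*(S + (-22 + 6)*(-6 - 3)) = (-2737 - 2763)*(1 + (-22 + 6)*(-6 - 3)) = -5500*(1 - 16*(-9)) = -5500*(1 + 144) = -5500*145 = -797500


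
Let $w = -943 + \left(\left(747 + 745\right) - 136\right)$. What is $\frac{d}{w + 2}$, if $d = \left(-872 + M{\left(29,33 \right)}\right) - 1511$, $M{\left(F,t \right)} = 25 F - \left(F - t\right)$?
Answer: $- \frac{1654}{415} \approx -3.9855$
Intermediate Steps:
$M{\left(F,t \right)} = t + 24 F$
$d = -1654$ ($d = \left(-872 + \left(33 + 24 \cdot 29\right)\right) - 1511 = \left(-872 + \left(33 + 696\right)\right) - 1511 = \left(-872 + 729\right) - 1511 = -143 - 1511 = -1654$)
$w = 413$ ($w = -943 + \left(1492 - 136\right) = -943 + 1356 = 413$)
$\frac{d}{w + 2} = - \frac{1654}{413 + 2} = - \frac{1654}{415}$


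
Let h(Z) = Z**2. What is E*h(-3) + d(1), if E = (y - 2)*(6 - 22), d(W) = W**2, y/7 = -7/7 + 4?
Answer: -2735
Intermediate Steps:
y = 21 (y = 7*(-7/7 + 4) = 7*(-7*1/7 + 4) = 7*(-1 + 4) = 7*3 = 21)
E = -304 (E = (21 - 2)*(6 - 22) = 19*(-16) = -304)
E*h(-3) + d(1) = -304*(-3)**2 + 1**2 = -304*9 + 1 = -2736 + 1 = -2735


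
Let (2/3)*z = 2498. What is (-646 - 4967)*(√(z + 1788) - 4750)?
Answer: 26661750 - 16839*√615 ≈ 2.6244e+7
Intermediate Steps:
z = 3747 (z = (3/2)*2498 = 3747)
(-646 - 4967)*(√(z + 1788) - 4750) = (-646 - 4967)*(√(3747 + 1788) - 4750) = -5613*(√5535 - 4750) = -5613*(3*√615 - 4750) = -5613*(-4750 + 3*√615) = 26661750 - 16839*√615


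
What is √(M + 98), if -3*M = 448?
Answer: I*√462/3 ≈ 7.1647*I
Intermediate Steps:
M = -448/3 (M = -⅓*448 = -448/3 ≈ -149.33)
√(M + 98) = √(-448/3 + 98) = √(-154/3) = I*√462/3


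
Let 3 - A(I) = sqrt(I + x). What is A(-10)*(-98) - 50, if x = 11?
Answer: -246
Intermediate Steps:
A(I) = 3 - sqrt(11 + I) (A(I) = 3 - sqrt(I + 11) = 3 - sqrt(11 + I))
A(-10)*(-98) - 50 = (3 - sqrt(11 - 10))*(-98) - 50 = (3 - sqrt(1))*(-98) - 50 = (3 - 1*1)*(-98) - 50 = (3 - 1)*(-98) - 50 = 2*(-98) - 50 = -196 - 50 = -246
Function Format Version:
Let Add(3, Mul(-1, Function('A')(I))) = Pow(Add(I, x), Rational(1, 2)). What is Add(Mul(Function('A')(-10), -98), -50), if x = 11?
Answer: -246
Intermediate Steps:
Function('A')(I) = Add(3, Mul(-1, Pow(Add(11, I), Rational(1, 2)))) (Function('A')(I) = Add(3, Mul(-1, Pow(Add(I, 11), Rational(1, 2)))) = Add(3, Mul(-1, Pow(Add(11, I), Rational(1, 2)))))
Add(Mul(Function('A')(-10), -98), -50) = Add(Mul(Add(3, Mul(-1, Pow(Add(11, -10), Rational(1, 2)))), -98), -50) = Add(Mul(Add(3, Mul(-1, Pow(1, Rational(1, 2)))), -98), -50) = Add(Mul(Add(3, Mul(-1, 1)), -98), -50) = Add(Mul(Add(3, -1), -98), -50) = Add(Mul(2, -98), -50) = Add(-196, -50) = -246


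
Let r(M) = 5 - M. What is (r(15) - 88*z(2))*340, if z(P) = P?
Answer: -63240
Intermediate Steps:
(r(15) - 88*z(2))*340 = ((5 - 1*15) - 88*2)*340 = ((5 - 15) - 176)*340 = (-10 - 176)*340 = -186*340 = -63240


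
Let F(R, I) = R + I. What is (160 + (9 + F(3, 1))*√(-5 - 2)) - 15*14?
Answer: -50 + 13*I*√7 ≈ -50.0 + 34.395*I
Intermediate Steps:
F(R, I) = I + R
(160 + (9 + F(3, 1))*√(-5 - 2)) - 15*14 = (160 + (9 + (1 + 3))*√(-5 - 2)) - 15*14 = (160 + (9 + 4)*√(-7)) - 210 = (160 + 13*(I*√7)) - 210 = (160 + 13*I*√7) - 210 = -50 + 13*I*√7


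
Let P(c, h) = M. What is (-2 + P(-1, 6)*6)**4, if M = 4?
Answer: 234256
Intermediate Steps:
P(c, h) = 4
(-2 + P(-1, 6)*6)**4 = (-2 + 4*6)**4 = (-2 + 24)**4 = 22**4 = 234256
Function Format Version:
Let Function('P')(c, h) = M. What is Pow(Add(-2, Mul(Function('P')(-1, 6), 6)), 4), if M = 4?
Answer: 234256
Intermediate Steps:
Function('P')(c, h) = 4
Pow(Add(-2, Mul(Function('P')(-1, 6), 6)), 4) = Pow(Add(-2, Mul(4, 6)), 4) = Pow(Add(-2, 24), 4) = Pow(22, 4) = 234256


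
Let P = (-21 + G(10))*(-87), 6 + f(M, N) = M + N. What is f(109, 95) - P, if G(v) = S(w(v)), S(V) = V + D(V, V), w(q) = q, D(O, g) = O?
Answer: 111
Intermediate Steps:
f(M, N) = -6 + M + N (f(M, N) = -6 + (M + N) = -6 + M + N)
S(V) = 2*V (S(V) = V + V = 2*V)
G(v) = 2*v
P = 87 (P = (-21 + 2*10)*(-87) = (-21 + 20)*(-87) = -1*(-87) = 87)
f(109, 95) - P = (-6 + 109 + 95) - 1*87 = 198 - 87 = 111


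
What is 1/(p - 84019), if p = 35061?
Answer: -1/48958 ≈ -2.0426e-5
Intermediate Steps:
1/(p - 84019) = 1/(35061 - 84019) = 1/(-48958) = -1/48958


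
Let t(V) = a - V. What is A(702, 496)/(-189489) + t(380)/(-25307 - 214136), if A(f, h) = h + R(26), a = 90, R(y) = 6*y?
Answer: -101165026/45371814627 ≈ -0.0022297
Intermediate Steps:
t(V) = 90 - V
A(f, h) = 156 + h (A(f, h) = h + 6*26 = h + 156 = 156 + h)
A(702, 496)/(-189489) + t(380)/(-25307 - 214136) = (156 + 496)/(-189489) + (90 - 1*380)/(-25307 - 214136) = 652*(-1/189489) + (90 - 380)/(-239443) = -652/189489 - 290*(-1/239443) = -652/189489 + 290/239443 = -101165026/45371814627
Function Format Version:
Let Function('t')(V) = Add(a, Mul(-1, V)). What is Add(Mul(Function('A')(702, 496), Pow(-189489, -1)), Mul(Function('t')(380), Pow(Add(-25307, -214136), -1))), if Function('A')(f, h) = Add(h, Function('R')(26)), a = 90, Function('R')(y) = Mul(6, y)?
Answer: Rational(-101165026, 45371814627) ≈ -0.0022297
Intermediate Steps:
Function('t')(V) = Add(90, Mul(-1, V))
Function('A')(f, h) = Add(156, h) (Function('A')(f, h) = Add(h, Mul(6, 26)) = Add(h, 156) = Add(156, h))
Add(Mul(Function('A')(702, 496), Pow(-189489, -1)), Mul(Function('t')(380), Pow(Add(-25307, -214136), -1))) = Add(Mul(Add(156, 496), Pow(-189489, -1)), Mul(Add(90, Mul(-1, 380)), Pow(Add(-25307, -214136), -1))) = Add(Mul(652, Rational(-1, 189489)), Mul(Add(90, -380), Pow(-239443, -1))) = Add(Rational(-652, 189489), Mul(-290, Rational(-1, 239443))) = Add(Rational(-652, 189489), Rational(290, 239443)) = Rational(-101165026, 45371814627)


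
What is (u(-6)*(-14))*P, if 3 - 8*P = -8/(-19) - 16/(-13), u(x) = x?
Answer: 6993/494 ≈ 14.156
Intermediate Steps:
P = 333/1976 (P = 3/8 - (-8/(-19) - 16/(-13))/8 = 3/8 - (-8*(-1/19) - 16*(-1/13))/8 = 3/8 - (8/19 + 16/13)/8 = 3/8 - 1/8*408/247 = 3/8 - 51/247 = 333/1976 ≈ 0.16852)
(u(-6)*(-14))*P = -6*(-14)*(333/1976) = 84*(333/1976) = 6993/494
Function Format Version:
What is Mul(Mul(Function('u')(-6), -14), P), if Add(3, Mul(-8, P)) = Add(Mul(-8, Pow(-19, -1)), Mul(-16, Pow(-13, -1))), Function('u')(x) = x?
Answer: Rational(6993, 494) ≈ 14.156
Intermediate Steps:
P = Rational(333, 1976) (P = Add(Rational(3, 8), Mul(Rational(-1, 8), Add(Mul(-8, Pow(-19, -1)), Mul(-16, Pow(-13, -1))))) = Add(Rational(3, 8), Mul(Rational(-1, 8), Add(Mul(-8, Rational(-1, 19)), Mul(-16, Rational(-1, 13))))) = Add(Rational(3, 8), Mul(Rational(-1, 8), Add(Rational(8, 19), Rational(16, 13)))) = Add(Rational(3, 8), Mul(Rational(-1, 8), Rational(408, 247))) = Add(Rational(3, 8), Rational(-51, 247)) = Rational(333, 1976) ≈ 0.16852)
Mul(Mul(Function('u')(-6), -14), P) = Mul(Mul(-6, -14), Rational(333, 1976)) = Mul(84, Rational(333, 1976)) = Rational(6993, 494)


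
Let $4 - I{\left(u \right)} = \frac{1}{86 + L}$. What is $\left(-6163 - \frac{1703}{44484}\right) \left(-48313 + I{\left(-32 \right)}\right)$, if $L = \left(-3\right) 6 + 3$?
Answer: $\frac{235085167863575}{789591} \approx 2.9773 \cdot 10^{8}$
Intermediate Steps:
$L = -15$ ($L = -18 + 3 = -15$)
$I{\left(u \right)} = \frac{283}{71}$ ($I{\left(u \right)} = 4 - \frac{1}{86 - 15} = 4 - \frac{1}{71} = \frac{283}{71}$)
$\left(-6163 - \frac{1703}{44484}\right) \left(-48313 + I{\left(-32 \right)}\right) = \left(-6163 - \frac{1703}{44484}\right) \left(-48313 + \frac{283}{71}\right) = \left(-6163 - \frac{1703}{44484}\right) \left(- \frac{3429940}{71}\right) = \left(- \frac{274156595}{44484}\right) \left(- \frac{3429940}{71}\right) = \frac{235085167863575}{789591}$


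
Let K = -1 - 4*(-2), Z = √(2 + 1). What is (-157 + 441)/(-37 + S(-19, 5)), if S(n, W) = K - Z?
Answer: -2840/299 + 284*√3/897 ≈ -8.9499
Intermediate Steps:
Z = √3 ≈ 1.7320
K = 7 (K = -1 + 8 = 7)
S(n, W) = 7 - √3
(-157 + 441)/(-37 + S(-19, 5)) = (-157 + 441)/(-37 + (7 - √3)) = 284/(-30 - √3)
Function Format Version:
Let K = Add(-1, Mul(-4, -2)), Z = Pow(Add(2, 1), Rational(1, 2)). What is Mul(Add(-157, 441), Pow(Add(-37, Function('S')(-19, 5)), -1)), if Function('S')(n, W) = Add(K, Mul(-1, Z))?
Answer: Add(Rational(-2840, 299), Mul(Rational(284, 897), Pow(3, Rational(1, 2)))) ≈ -8.9499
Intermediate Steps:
Z = Pow(3, Rational(1, 2)) ≈ 1.7320
K = 7 (K = Add(-1, 8) = 7)
Function('S')(n, W) = Add(7, Mul(-1, Pow(3, Rational(1, 2))))
Mul(Add(-157, 441), Pow(Add(-37, Function('S')(-19, 5)), -1)) = Mul(Add(-157, 441), Pow(Add(-37, Add(7, Mul(-1, Pow(3, Rational(1, 2))))), -1)) = Mul(284, Pow(Add(-30, Mul(-1, Pow(3, Rational(1, 2)))), -1))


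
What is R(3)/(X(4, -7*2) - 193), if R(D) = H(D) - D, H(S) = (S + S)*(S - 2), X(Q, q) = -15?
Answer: -3/208 ≈ -0.014423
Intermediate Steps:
H(S) = 2*S*(-2 + S) (H(S) = (2*S)*(-2 + S) = 2*S*(-2 + S))
R(D) = -D + 2*D*(-2 + D) (R(D) = 2*D*(-2 + D) - D = -D + 2*D*(-2 + D))
R(3)/(X(4, -7*2) - 193) = (3*(-5 + 2*3))/(-15 - 193) = (3*(-5 + 6))/(-208) = -3/208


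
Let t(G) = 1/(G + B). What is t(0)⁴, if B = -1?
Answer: 1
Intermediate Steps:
t(G) = 1/(-1 + G) (t(G) = 1/(G - 1) = 1/(-1 + G))
t(0)⁴ = (1/(-1 + 0))⁴ = (1/(-1))⁴ = (-1)⁴ = 1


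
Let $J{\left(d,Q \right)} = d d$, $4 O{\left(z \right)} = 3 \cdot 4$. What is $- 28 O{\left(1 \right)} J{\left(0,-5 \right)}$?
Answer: $0$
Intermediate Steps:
$O{\left(z \right)} = 3$ ($O{\left(z \right)} = \frac{3 \cdot 4}{4} = \frac{1}{4} \cdot 12 = 3$)
$J{\left(d,Q \right)} = d^{2}$
$- 28 O{\left(1 \right)} J{\left(0,-5 \right)} = \left(-28\right) 3 \cdot 0^{2} = \left(-84\right) 0 = 0$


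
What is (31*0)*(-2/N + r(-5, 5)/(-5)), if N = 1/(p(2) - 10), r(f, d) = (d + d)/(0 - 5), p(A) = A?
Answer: 0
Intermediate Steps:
r(f, d) = -2*d/5 (r(f, d) = (2*d)/(-5) = (2*d)*(-1/5) = -2*d/5)
N = -1/8 (N = 1/(2 - 10) = 1/(-8) = -1/8 ≈ -0.12500)
(31*0)*(-2/N + r(-5, 5)/(-5)) = (31*0)*(-2/(-1/8) - 2/5*5/(-5)) = 0*(-2*(-8) - 2*(-1/5)) = 0*(16 + 2/5) = 0*(82/5) = 0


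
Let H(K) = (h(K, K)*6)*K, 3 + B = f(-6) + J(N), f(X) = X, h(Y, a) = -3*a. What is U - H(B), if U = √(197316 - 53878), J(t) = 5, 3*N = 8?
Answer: 288 + √143438 ≈ 666.73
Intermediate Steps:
N = 8/3 (N = (⅓)*8 = 8/3 ≈ 2.6667)
B = -4 (B = -3 + (-6 + 5) = -3 - 1 = -4)
U = √143438 ≈ 378.73
H(K) = -18*K² (H(K) = (-3*K*6)*K = (-18*K)*K = -18*K²)
U - H(B) = √143438 - (-18)*(-4)² = √143438 - (-18)*16 = √143438 - 1*(-288) = √143438 + 288 = 288 + √143438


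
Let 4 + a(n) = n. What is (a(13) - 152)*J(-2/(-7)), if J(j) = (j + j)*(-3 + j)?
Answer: 10868/49 ≈ 221.80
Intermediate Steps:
J(j) = 2*j*(-3 + j) (J(j) = (2*j)*(-3 + j) = 2*j*(-3 + j))
a(n) = -4 + n
(a(13) - 152)*J(-2/(-7)) = ((-4 + 13) - 152)*(2*(-2/(-7))*(-3 - 2/(-7))) = (9 - 152)*(2*(-2*(-⅐))*(-3 - 2*(-⅐))) = -286*2*(-3 + 2/7)/7 = -286*2*(-19)/(7*7) = -143*(-76/49) = 10868/49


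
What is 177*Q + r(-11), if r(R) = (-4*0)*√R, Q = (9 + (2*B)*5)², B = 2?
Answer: 148857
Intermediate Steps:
Q = 841 (Q = (9 + (2*2)*5)² = (9 + 4*5)² = (9 + 20)² = 29² = 841)
r(R) = 0 (r(R) = 0*√R = 0)
177*Q + r(-11) = 177*841 + 0 = 148857 + 0 = 148857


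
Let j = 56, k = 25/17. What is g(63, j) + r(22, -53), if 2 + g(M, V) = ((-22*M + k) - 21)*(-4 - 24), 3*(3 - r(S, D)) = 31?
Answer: 2006620/51 ≈ 39346.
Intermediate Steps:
k = 25/17 (k = 25*(1/17) = 25/17 ≈ 1.4706)
r(S, D) = -22/3 (r(S, D) = 3 - ⅓*31 = 3 - 31/3 = -22/3)
g(M, V) = 9262/17 + 616*M (g(M, V) = -2 + ((-22*M + 25/17) - 21)*(-4 - 24) = -2 + ((25/17 - 22*M) - 21)*(-28) = -2 + (-332/17 - 22*M)*(-28) = -2 + (9296/17 + 616*M) = 9262/17 + 616*M)
g(63, j) + r(22, -53) = (9262/17 + 616*63) - 22/3 = (9262/17 + 38808) - 22/3 = 668998/17 - 22/3 = 2006620/51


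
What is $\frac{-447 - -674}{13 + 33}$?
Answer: $\frac{227}{46} \approx 4.9348$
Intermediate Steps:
$\frac{-447 - -674}{13 + 33} = \frac{-447 + 674}{46} = \frac{1}{46} \cdot 227 = \frac{227}{46}$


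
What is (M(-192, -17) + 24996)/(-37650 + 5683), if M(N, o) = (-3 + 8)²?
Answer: -25021/31967 ≈ -0.78271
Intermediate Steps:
M(N, o) = 25 (M(N, o) = 5² = 25)
(M(-192, -17) + 24996)/(-37650 + 5683) = (25 + 24996)/(-37650 + 5683) = 25021/(-31967) = 25021*(-1/31967) = -25021/31967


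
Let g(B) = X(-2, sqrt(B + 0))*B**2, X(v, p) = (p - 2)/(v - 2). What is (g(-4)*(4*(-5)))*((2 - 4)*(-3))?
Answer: -960 + 960*I ≈ -960.0 + 960.0*I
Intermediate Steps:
X(v, p) = (-2 + p)/(-2 + v)
g(B) = B**2*(1/2 - sqrt(B)/4) (g(B) = ((-2 + sqrt(B + 0))/(-2 - 2))*B**2 = ((-2 + sqrt(B))/(-4))*B**2 = (-(-2 + sqrt(B))/4)*B**2 = (1/2 - sqrt(B)/4)*B**2 = B**2*(1/2 - sqrt(B)/4))
(g(-4)*(4*(-5)))*((2 - 4)*(-3)) = (((1/4)*(-4)**2*(2 - sqrt(-4)))*(4*(-5)))*((2 - 4)*(-3)) = (((1/4)*16*(2 - 2*I))*(-20))*(-2*(-3)) = (((1/4)*16*(2 - 2*I))*(-20))*6 = ((8 - 8*I)*(-20))*6 = (-160 + 160*I)*6 = -960 + 960*I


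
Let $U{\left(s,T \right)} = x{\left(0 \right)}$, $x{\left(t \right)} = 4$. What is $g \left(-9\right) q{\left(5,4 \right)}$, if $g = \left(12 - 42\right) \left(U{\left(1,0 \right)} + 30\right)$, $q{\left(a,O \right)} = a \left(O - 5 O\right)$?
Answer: $-734400$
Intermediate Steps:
$U{\left(s,T \right)} = 4$
$q{\left(a,O \right)} = - 4 O a$ ($q{\left(a,O \right)} = a \left(- 4 O\right) = - 4 O a$)
$g = -1020$ ($g = \left(12 - 42\right) \left(4 + 30\right) = \left(-30\right) 34 = -1020$)
$g \left(-9\right) q{\left(5,4 \right)} = \left(-1020\right) \left(-9\right) \left(\left(-4\right) 4 \cdot 5\right) = 9180 \left(-80\right) = -734400$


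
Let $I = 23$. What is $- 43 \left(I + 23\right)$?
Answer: $-1978$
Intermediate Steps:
$- 43 \left(I + 23\right) = - 43 \left(23 + 23\right) = \left(-43\right) 46 = -1978$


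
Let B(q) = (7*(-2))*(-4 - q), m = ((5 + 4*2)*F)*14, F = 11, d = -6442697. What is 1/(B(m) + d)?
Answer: -1/6414613 ≈ -1.5589e-7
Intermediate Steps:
m = 2002 (m = ((5 + 4*2)*11)*14 = ((5 + 8)*11)*14 = (13*11)*14 = 143*14 = 2002)
B(q) = 56 + 14*q (B(q) = -14*(-4 - q) = 56 + 14*q)
1/(B(m) + d) = 1/((56 + 14*2002) - 6442697) = 1/((56 + 28028) - 6442697) = 1/(28084 - 6442697) = 1/(-6414613) = -1/6414613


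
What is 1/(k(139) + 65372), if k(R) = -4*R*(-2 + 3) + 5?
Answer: 1/64821 ≈ 1.5427e-5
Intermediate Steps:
k(R) = 5 - 4*R (k(R) = -4*R + 5 = 5 - 4*R)
1/(k(139) + 65372) = 1/((5 - 4*139) + 65372) = 1/((5 - 556) + 65372) = 1/(-551 + 65372) = 1/64821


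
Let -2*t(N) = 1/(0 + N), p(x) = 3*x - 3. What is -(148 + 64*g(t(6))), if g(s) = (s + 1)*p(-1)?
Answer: 204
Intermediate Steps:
p(x) = -3 + 3*x
t(N) = -1/(2*N) (t(N) = -1/(2*(0 + N)) = -1/(2*N))
g(s) = -6 - 6*s (g(s) = (s + 1)*(-3 + 3*(-1)) = (1 + s)*(-3 - 3) = (1 + s)*(-6) = -6 - 6*s)
-(148 + 64*g(t(6))) = -(148 + 64*(-6 - (-3)/6)) = -(148 + 64*(-6 - 6*(-1/12))) = -(148 + 64*(-6 + ½)) = -(148 + 64*(-11/2)) = -(148 - 352) = -1*(-204) = 204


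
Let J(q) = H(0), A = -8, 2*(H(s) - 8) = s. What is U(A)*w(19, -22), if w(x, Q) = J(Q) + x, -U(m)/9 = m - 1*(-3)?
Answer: 1215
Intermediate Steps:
H(s) = 8 + s/2
J(q) = 8 (J(q) = 8 + (1/2)*0 = 8 + 0 = 8)
U(m) = -27 - 9*m (U(m) = -9*(m - 1*(-3)) = -9*(m + 3) = -9*(3 + m) = -27 - 9*m)
w(x, Q) = 8 + x
U(A)*w(19, -22) = (-27 - 9*(-8))*(8 + 19) = (-27 + 72)*27 = 45*27 = 1215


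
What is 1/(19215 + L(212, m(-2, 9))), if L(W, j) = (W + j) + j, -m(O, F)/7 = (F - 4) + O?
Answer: 1/19385 ≈ 5.1586e-5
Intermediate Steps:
m(O, F) = 28 - 7*F - 7*O (m(O, F) = -7*((F - 4) + O) = -7*((-4 + F) + O) = -7*(-4 + F + O) = 28 - 7*F - 7*O)
L(W, j) = W + 2*j
1/(19215 + L(212, m(-2, 9))) = 1/(19215 + (212 + 2*(28 - 7*9 - 7*(-2)))) = 1/(19215 + (212 + 2*(28 - 63 + 14))) = 1/(19215 + (212 + 2*(-21))) = 1/(19215 + (212 - 42)) = 1/(19215 + 170) = 1/19385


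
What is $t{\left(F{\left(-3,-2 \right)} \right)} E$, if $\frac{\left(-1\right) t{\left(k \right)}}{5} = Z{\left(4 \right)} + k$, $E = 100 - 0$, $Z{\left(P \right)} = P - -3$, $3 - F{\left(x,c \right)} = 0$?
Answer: $-5000$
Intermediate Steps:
$F{\left(x,c \right)} = 3$ ($F{\left(x,c \right)} = 3 - 0 = 3 + 0 = 3$)
$Z{\left(P \right)} = 3 + P$ ($Z{\left(P \right)} = P + 3 = 3 + P$)
$E = 100$ ($E = 100 + 0 = 100$)
$t{\left(k \right)} = -35 - 5 k$ ($t{\left(k \right)} = - 5 \left(\left(3 + 4\right) + k\right) = - 5 \left(7 + k\right) = -35 - 5 k$)
$t{\left(F{\left(-3,-2 \right)} \right)} E = \left(-35 - 15\right) 100 = \left(-50\right) 100 = -5000$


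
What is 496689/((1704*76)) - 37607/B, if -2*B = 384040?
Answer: 8353706559/2072279840 ≈ 4.0312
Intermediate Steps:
B = -192020 (B = -½*384040 = -192020)
496689/((1704*76)) - 37607/B = 496689/((1704*76)) - 37607/(-192020) = 496689/129504 - 37607*(-1/192020) = 496689*(1/129504) + 37607/192020 = 165563/43168 + 37607/192020 = 8353706559/2072279840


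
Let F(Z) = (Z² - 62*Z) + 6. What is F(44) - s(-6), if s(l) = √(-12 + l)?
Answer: -786 - 3*I*√2 ≈ -786.0 - 4.2426*I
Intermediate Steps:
F(Z) = 6 + Z² - 62*Z
F(44) - s(-6) = (6 + 44² - 62*44) - √(-12 - 6) = (6 + 1936 - 2728) - √(-18) = -786 - 3*I*√2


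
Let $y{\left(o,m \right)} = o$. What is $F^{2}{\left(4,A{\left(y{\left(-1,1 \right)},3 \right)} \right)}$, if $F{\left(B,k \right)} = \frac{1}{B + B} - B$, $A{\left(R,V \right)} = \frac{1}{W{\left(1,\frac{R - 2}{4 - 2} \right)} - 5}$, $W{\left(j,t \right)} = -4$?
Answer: $\frac{961}{64} \approx 15.016$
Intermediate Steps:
$A{\left(R,V \right)} = - \frac{1}{9}$ ($A{\left(R,V \right)} = \frac{1}{-4 - 5} = \frac{1}{-9} = - \frac{1}{9}$)
$F{\left(B,k \right)} = \frac{1}{2 B} - B$
$F^{2}{\left(4,A{\left(y{\left(-1,1 \right)},3 \right)} \right)} = \left(\frac{1}{2 \cdot 4} - 4\right)^{2} = \left(\frac{1}{2} \cdot \frac{1}{4} - 4\right)^{2} = \left(\frac{1}{8} - 4\right)^{2} = \left(- \frac{31}{8}\right)^{2} = \frac{961}{64}$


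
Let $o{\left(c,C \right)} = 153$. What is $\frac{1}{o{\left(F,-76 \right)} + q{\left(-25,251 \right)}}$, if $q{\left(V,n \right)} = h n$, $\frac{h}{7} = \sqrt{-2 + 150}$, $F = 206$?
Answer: $- \frac{153}{456859843} + \frac{3514 \sqrt{37}}{456859843} \approx 4.6452 \cdot 10^{-5}$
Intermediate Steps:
$h = 14 \sqrt{37}$ ($h = 7 \sqrt{-2 + 150} = 7 \sqrt{148} = 7 \cdot 2 \sqrt{37} = 14 \sqrt{37} \approx 85.159$)
$q{\left(V,n \right)} = 14 n \sqrt{37}$ ($q{\left(V,n \right)} = 14 \sqrt{37} n = 14 n \sqrt{37}$)
$\frac{1}{o{\left(F,-76 \right)} + q{\left(-25,251 \right)}} = \frac{1}{153 + 14 \cdot 251 \sqrt{37}} = \frac{1}{153 + 3514 \sqrt{37}}$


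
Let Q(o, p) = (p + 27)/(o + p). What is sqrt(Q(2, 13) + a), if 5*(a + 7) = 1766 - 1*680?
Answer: sqrt(47895)/15 ≈ 14.590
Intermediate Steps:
Q(o, p) = (27 + p)/(o + p)
a = 1051/5 (a = -7 + (1766 - 1*680)/5 = -7 + (1766 - 680)/5 = -7 + (1/5)*1086 = -7 + 1086/5 = 1051/5 ≈ 210.20)
sqrt(Q(2, 13) + a) = sqrt((27 + 13)/(2 + 13) + 1051/5) = sqrt(40/15 + 1051/5) = sqrt((1/15)*40 + 1051/5) = sqrt(8/3 + 1051/5) = sqrt(3193/15) = sqrt(47895)/15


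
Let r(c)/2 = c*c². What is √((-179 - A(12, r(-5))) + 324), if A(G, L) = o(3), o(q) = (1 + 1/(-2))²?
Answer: √579/2 ≈ 12.031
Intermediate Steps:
o(q) = ¼ (o(q) = (1 + 1*(-½))² = (1 - ½)² = (½)² = ¼)
r(c) = 2*c³ (r(c) = 2*(c*c²) = 2*c³)
A(G, L) = ¼
√((-179 - A(12, r(-5))) + 324) = √((-179 - 1*¼) + 324) = √((-179 - ¼) + 324) = √(-717/4 + 324) = √(579/4) = √579/2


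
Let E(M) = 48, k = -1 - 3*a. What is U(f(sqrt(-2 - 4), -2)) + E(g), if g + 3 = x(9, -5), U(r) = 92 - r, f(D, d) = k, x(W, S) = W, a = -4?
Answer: 129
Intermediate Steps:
k = 11 (k = -1 - 3*(-4) = -1 + 12 = 11)
f(D, d) = 11
g = 6 (g = -3 + 9 = 6)
U(f(sqrt(-2 - 4), -2)) + E(g) = (92 - 1*11) + 48 = (92 - 11) + 48 = 81 + 48 = 129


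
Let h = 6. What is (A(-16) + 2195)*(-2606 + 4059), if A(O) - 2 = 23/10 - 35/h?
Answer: 47806606/15 ≈ 3.1871e+6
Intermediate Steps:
A(O) = -23/15 (A(O) = 2 + (23/10 - 35/6) = 2 - 53/15 = -23/15)
(A(-16) + 2195)*(-2606 + 4059) = (-23/15 + 2195)*(-2606 + 4059) = (32902/15)*1453 = 47806606/15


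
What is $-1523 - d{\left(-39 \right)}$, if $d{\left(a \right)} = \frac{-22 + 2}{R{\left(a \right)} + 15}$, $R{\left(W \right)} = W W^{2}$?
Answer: $- \frac{22580003}{14826} \approx -1523.0$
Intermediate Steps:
$R{\left(W \right)} = W^{3}$
$d{\left(a \right)} = - \frac{20}{15 + a^{3}}$ ($d{\left(a \right)} = \frac{-22 + 2}{a^{3} + 15} = - \frac{20}{15 + a^{3}}$)
$-1523 - d{\left(-39 \right)} = -1523 - - \frac{20}{15 + \left(-39\right)^{3}} = -1523 - - \frac{20}{15 - 59319} = -1523 - - \frac{20}{-59304} = -1523 - \left(-20\right) \left(- \frac{1}{59304}\right) = -1523 - \frac{5}{14826} = - \frac{22580003}{14826}$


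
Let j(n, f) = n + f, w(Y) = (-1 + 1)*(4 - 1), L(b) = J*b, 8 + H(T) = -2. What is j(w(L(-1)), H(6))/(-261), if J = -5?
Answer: 10/261 ≈ 0.038314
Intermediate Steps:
H(T) = -10 (H(T) = -8 - 2 = -10)
L(b) = -5*b
w(Y) = 0 (w(Y) = 0*3 = 0)
j(n, f) = f + n
j(w(L(-1)), H(6))/(-261) = (-10 + 0)/(-261) = -10*(-1/261) = 10/261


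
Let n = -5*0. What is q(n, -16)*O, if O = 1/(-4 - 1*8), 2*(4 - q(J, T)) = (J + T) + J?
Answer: -1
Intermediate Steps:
n = 0
q(J, T) = 4 - J - T/2 (q(J, T) = 4 - ((J + T) + J)/2 = 4 - (T + 2*J)/2 = 4 + (-J - T/2) = 4 - J - T/2)
O = -1/12 (O = 1/(-4 - 8) = 1/(-12) = -1/12 ≈ -0.083333)
q(n, -16)*O = (4 - 1*0 - 1/2*(-16))*(-1/12) = (4 + 0 + 8)*(-1/12) = 12*(-1/12) = -1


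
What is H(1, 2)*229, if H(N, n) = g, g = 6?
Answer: 1374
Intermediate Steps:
H(N, n) = 6
H(1, 2)*229 = 6*229 = 1374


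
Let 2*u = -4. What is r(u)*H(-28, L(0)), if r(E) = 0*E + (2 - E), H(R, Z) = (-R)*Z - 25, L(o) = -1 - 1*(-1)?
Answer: -100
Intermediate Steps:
L(o) = 0 (L(o) = -1 + 1 = 0)
u = -2 (u = (½)*(-4) = -2)
H(R, Z) = -25 - R*Z (H(R, Z) = -R*Z - 25 = -25 - R*Z)
r(E) = 2 - E (r(E) = 0 + (2 - E) = 2 - E)
r(u)*H(-28, L(0)) = (2 - 1*(-2))*(-25 - 1*(-28)*0) = (2 + 2)*(-25 + 0) = 4*(-25) = -100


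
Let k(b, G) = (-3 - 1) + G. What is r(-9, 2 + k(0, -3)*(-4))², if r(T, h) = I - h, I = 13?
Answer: 289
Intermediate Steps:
k(b, G) = -4 + G
r(T, h) = 13 - h
r(-9, 2 + k(0, -3)*(-4))² = (13 - (2 + (-4 - 3)*(-4)))² = (13 - (2 - 7*(-4)))² = (13 - (2 + 28))² = (13 - 1*30)² = (13 - 30)² = (-17)² = 289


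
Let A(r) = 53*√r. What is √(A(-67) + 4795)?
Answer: √(4795 + 53*I*√67) ≈ 69.317 + 3.1293*I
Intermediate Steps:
√(A(-67) + 4795) = √(53*√(-67) + 4795) = √(53*(I*√67) + 4795) = √(53*I*√67 + 4795) = √(4795 + 53*I*√67)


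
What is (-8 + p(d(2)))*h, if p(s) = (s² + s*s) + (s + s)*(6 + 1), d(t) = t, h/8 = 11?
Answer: 2464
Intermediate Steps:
h = 88 (h = 8*11 = 88)
p(s) = 2*s² + 14*s (p(s) = (s² + s²) + (2*s)*7 = 2*s² + 14*s)
(-8 + p(d(2)))*h = (-8 + 2*2*(7 + 2))*88 = (-8 + 2*2*9)*88 = (-8 + 36)*88 = 28*88 = 2464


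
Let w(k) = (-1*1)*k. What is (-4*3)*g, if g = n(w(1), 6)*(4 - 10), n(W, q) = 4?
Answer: 288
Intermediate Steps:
w(k) = -k
g = -24 (g = 4*(4 - 10) = 4*(-6) = -24)
(-4*3)*g = -4*3*(-24) = -12*(-24) = 288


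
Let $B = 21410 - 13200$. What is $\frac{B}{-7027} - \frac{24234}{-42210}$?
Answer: $- \frac{4196471}{7062135} \approx -0.59422$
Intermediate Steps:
$B = 8210$ ($B = 21410 - 13200 = 8210$)
$\frac{B}{-7027} - \frac{24234}{-42210} = \frac{8210}{-7027} - \frac{24234}{-42210} = 8210 \left(- \frac{1}{7027}\right) - - \frac{577}{1005} = - \frac{8210}{7027} + \frac{577}{1005} = - \frac{4196471}{7062135}$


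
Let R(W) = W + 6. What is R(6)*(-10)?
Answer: -120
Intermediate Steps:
R(W) = 6 + W
R(6)*(-10) = (6 + 6)*(-10) = 12*(-10) = -120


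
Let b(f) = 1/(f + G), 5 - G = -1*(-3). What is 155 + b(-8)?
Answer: 929/6 ≈ 154.83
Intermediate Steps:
G = 2 (G = 5 - (-1)*(-3) = 5 - 1*3 = 5 - 3 = 2)
b(f) = 1/(2 + f) (b(f) = 1/(f + 2) = 1/(2 + f))
155 + b(-8) = 155 + 1/(2 - 8) = 155 + 1/(-6) = 155 - 1/6 = 929/6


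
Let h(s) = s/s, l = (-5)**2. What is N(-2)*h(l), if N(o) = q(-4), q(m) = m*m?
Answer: 16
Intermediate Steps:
q(m) = m**2
N(o) = 16 (N(o) = (-4)**2 = 16)
l = 25
h(s) = 1
N(-2)*h(l) = 16*1 = 16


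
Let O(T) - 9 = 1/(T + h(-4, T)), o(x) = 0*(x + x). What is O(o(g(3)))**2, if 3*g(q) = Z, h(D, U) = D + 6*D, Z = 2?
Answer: 63001/784 ≈ 80.358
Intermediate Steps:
h(D, U) = 7*D
g(q) = 2/3 (g(q) = (1/3)*2 = 2/3)
o(x) = 0 (o(x) = 0*(2*x) = 0)
O(T) = 9 + 1/(-28 + T) (O(T) = 9 + 1/(T + 7*(-4)) = 9 + 1/(T - 28) = 9 + 1/(-28 + T))
O(o(g(3)))**2 = ((-251 + 9*0)/(-28 + 0))**2 = ((-251 + 0)/(-28))**2 = (-1/28*(-251))**2 = (251/28)**2 = 63001/784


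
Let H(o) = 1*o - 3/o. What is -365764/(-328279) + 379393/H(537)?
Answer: 3189861007003/4507833434 ≈ 707.63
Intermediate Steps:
H(o) = o - 3/o
-365764/(-328279) + 379393/H(537) = -365764/(-328279) + 379393/(537 - 3/537) = -365764*(-1/328279) + 379393/(537 - 3*1/537) = 52252/46897 + 379393/(537 - 1/179) = 52252/46897 + 379393/(96122/179) = 52252/46897 + 379393*(179/96122) = 52252/46897 + 67911347/96122 = 3189861007003/4507833434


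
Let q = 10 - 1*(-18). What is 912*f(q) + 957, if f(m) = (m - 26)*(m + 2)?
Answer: 55677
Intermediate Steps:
q = 28 (q = 10 + 18 = 28)
f(m) = (-26 + m)*(2 + m)
912*f(q) + 957 = 912*(-52 + 28**2 - 24*28) + 957 = 912*(-52 + 784 - 672) + 957 = 912*60 + 957 = 54720 + 957 = 55677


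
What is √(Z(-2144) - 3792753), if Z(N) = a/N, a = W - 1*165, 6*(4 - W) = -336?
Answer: I*√1089642751818/536 ≈ 1947.5*I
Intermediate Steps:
W = 60 (W = 4 - ⅙*(-336) = 4 + 56 = 60)
a = -105 (a = 60 - 1*165 = 60 - 165 = -105)
Z(N) = -105/N
√(Z(-2144) - 3792753) = √(-105/(-2144) - 3792753) = √(-105*(-1/2144) - 3792753) = √(105/2144 - 3792753) = √(-8131662327/2144) = I*√1089642751818/536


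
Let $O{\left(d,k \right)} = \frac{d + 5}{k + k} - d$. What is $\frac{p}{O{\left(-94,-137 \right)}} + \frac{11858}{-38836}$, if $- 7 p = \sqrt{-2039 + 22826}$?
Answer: $- \frac{847}{2774} - \frac{3562 \sqrt{123}}{180915} \approx -0.52369$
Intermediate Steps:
$p = - \frac{13 \sqrt{123}}{7}$ ($p = - \frac{\sqrt{-2039 + 22826}}{7} = - \frac{\sqrt{20787}}{7} = - \frac{13 \sqrt{123}}{7} \approx -20.597$)
$O{\left(d,k \right)} = - d + \frac{5 + d}{2 k}$ ($O{\left(d,k \right)} = \frac{5 + d}{2 k} - d = - d + \frac{5 + d}{2 k}$)
$\frac{p}{O{\left(-94,-137 \right)}} + \frac{11858}{-38836} = \frac{\left(- \frac{13}{7}\right) \sqrt{123}}{\frac{1}{2} \frac{1}{-137} \left(5 - 94 - \left(-188\right) \left(-137\right)\right)} + \frac{11858}{-38836} = \frac{\left(- \frac{13}{7}\right) \sqrt{123}}{\frac{1}{2} \left(- \frac{1}{137}\right) \left(5 - 94 - 25756\right)} + 11858 \left(- \frac{1}{38836}\right) = \frac{\left(- \frac{13}{7}\right) \sqrt{123}}{\frac{1}{2} \left(- \frac{1}{137}\right) \left(-25845\right)} - \frac{847}{2774} = \frac{\left(- \frac{13}{7}\right) \sqrt{123}}{\frac{25845}{274}} - \frac{847}{2774} = - \frac{13 \sqrt{123}}{7} \cdot \frac{274}{25845} - \frac{847}{2774} = - \frac{3562 \sqrt{123}}{180915} - \frac{847}{2774} = - \frac{847}{2774} - \frac{3562 \sqrt{123}}{180915}$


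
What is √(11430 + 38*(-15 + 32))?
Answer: 2*√3019 ≈ 109.89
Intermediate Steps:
√(11430 + 38*(-15 + 32)) = √(11430 + 38*17) = √(11430 + 646) = √12076 = 2*√3019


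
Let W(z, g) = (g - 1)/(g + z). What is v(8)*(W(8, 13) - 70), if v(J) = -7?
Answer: 486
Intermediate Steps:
W(z, g) = (-1 + g)/(g + z)
v(8)*(W(8, 13) - 70) = -7*((-1 + 13)/(13 + 8) - 70) = -7*(12/21 - 70) = -7*((1/21)*12 - 70) = -7*(4/7 - 70) = -7*(-486/7) = 486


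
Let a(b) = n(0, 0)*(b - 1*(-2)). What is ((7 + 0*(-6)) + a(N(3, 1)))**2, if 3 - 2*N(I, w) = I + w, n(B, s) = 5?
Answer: 841/4 ≈ 210.25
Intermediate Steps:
N(I, w) = 3/2 - I/2 - w/2 (N(I, w) = 3/2 - (I + w)/2 = 3/2 + (-I/2 - w/2) = 3/2 - I/2 - w/2)
a(b) = 10 + 5*b (a(b) = 5*(b - 1*(-2)) = 5*(b + 2) = 5*(2 + b) = 10 + 5*b)
((7 + 0*(-6)) + a(N(3, 1)))**2 = ((7 + 0*(-6)) + (10 + 5*(3/2 - 1/2*3 - 1/2*1)))**2 = ((7 + 0) + (10 + 5*(3/2 - 3/2 - 1/2)))**2 = (7 + (10 + 5*(-1/2)))**2 = (7 + (10 - 5/2))**2 = (7 + 15/2)**2 = (29/2)**2 = 841/4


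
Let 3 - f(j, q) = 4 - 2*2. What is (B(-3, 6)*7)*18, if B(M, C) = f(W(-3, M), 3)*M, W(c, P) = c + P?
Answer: -1134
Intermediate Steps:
W(c, P) = P + c
f(j, q) = 3 (f(j, q) = 3 - (4 - 2*2) = 3 - (4 - 4) = 3 - 1*0 = 3 + 0 = 3)
B(M, C) = 3*M
(B(-3, 6)*7)*18 = ((3*(-3))*7)*18 = -9*7*18 = -63*18 = -1134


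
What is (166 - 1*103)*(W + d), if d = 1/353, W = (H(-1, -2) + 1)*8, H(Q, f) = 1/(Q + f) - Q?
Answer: 296583/353 ≈ 840.18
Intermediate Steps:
W = 40/3 (W = ((1 - 1*(-1)² - 1*(-1)*(-2))/(-1 - 2) + 1)*8 = ((1 - 1*1 - 2)/(-3) + 1)*8 = (-(1 - 1 - 2)/3 + 1)*8 = (-⅓*(-2) + 1)*8 = (⅔ + 1)*8 = (5/3)*8 = 40/3 ≈ 13.333)
d = 1/353 ≈ 0.0028329
(166 - 1*103)*(W + d) = (166 - 1*103)*(40/3 + 1/353) = (166 - 103)*(14123/1059) = 63*(14123/1059) = 296583/353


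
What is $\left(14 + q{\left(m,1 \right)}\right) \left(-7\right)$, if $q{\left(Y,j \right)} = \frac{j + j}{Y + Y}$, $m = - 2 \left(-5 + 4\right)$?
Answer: $- \frac{203}{2} \approx -101.5$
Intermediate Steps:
$m = 2$ ($m = \left(-2\right) \left(-1\right) = 2$)
$q{\left(Y,j \right)} = \frac{j}{Y}$ ($q{\left(Y,j \right)} = \frac{2 j}{2 Y} = 2 j \frac{1}{2 Y} = \frac{j}{Y}$)
$\left(14 + q{\left(m,1 \right)}\right) \left(-7\right) = \left(14 + 1 \cdot \frac{1}{2}\right) \left(-7\right) = \left(14 + \frac{1}{2}\right) \left(-7\right) = \frac{29}{2} \left(-7\right) = - \frac{203}{2}$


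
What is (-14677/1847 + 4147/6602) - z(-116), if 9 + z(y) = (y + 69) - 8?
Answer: 691171171/12193894 ≈ 56.682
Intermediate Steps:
z(y) = 52 + y (z(y) = -9 + ((y + 69) - 8) = -9 + ((69 + y) - 8) = -9 + (61 + y) = 52 + y)
(-14677/1847 + 4147/6602) - z(-116) = (-14677/1847 + 4147/6602) - (52 - 116) = (-14677*1/1847 + 4147*(1/6602)) - 1*(-64) = (-14677/1847 + 4147/6602) + 64 = -89238045/12193894 + 64 = 691171171/12193894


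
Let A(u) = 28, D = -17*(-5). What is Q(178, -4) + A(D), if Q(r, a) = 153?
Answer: 181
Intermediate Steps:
D = 85
Q(178, -4) + A(D) = 153 + 28 = 181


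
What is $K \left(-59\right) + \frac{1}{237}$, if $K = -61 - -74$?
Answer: $- \frac{181778}{237} \approx -767.0$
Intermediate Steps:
$K = 13$ ($K = -61 + 74 = 13$)
$K \left(-59\right) + \frac{1}{237} = 13 \left(-59\right) + \frac{1}{237} = -767 + \frac{1}{237} = - \frac{181778}{237}$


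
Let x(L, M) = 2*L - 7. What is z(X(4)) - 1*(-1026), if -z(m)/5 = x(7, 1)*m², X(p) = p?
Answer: 466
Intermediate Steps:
x(L, M) = -7 + 2*L
z(m) = -35*m² (z(m) = -5*(-7 + 2*7)*m² = -5*(-7 + 14)*m² = -35*m²)
z(X(4)) - 1*(-1026) = -35*4² - 1*(-1026) = -35*16 + 1026 = -560 + 1026 = 466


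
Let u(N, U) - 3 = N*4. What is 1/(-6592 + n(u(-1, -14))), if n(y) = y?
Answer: -1/6593 ≈ -0.00015168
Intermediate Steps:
u(N, U) = 3 + 4*N (u(N, U) = 3 + N*4 = 3 + 4*N)
1/(-6592 + n(u(-1, -14))) = 1/(-6592 + (3 + 4*(-1))) = 1/(-6592 + (3 - 4)) = 1/(-6592 - 1) = 1/(-6593) = -1/6593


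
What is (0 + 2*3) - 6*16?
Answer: -90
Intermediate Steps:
(0 + 2*3) - 6*16 = (0 + 6) - 96 = 6 - 96 = -90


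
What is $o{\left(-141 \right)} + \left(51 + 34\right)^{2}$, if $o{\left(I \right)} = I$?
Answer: $7084$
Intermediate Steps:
$o{\left(-141 \right)} + \left(51 + 34\right)^{2} = -141 + \left(51 + 34\right)^{2} = -141 + 85^{2} = -141 + 7225 = 7084$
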